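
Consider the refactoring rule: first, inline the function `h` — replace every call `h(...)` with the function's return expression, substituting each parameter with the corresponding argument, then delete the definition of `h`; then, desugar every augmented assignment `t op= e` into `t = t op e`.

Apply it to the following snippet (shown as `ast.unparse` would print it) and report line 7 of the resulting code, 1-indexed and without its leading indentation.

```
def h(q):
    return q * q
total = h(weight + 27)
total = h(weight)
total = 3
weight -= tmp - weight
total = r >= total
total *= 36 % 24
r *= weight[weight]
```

r = r * weight[weight]

Transformed code:
total = (weight + 27) * (weight + 27)
total = weight * weight
total = 3
weight = weight - (tmp - weight)
total = r >= total
total = total * (36 % 24)
r = r * weight[weight]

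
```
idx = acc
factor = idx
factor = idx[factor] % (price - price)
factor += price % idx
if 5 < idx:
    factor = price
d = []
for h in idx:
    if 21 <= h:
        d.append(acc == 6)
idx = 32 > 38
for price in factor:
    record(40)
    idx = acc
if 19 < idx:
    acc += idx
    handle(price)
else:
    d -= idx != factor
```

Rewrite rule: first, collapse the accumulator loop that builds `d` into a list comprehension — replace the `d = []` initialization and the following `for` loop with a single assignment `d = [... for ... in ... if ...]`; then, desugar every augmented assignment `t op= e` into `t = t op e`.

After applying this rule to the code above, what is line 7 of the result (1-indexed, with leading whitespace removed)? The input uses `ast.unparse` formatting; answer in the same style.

d = [acc == 6 for h in idx if 21 <= h]

Transformed code:
idx = acc
factor = idx
factor = idx[factor] % (price - price)
factor = factor + price % idx
if 5 < idx:
    factor = price
d = [acc == 6 for h in idx if 21 <= h]
idx = 32 > 38
for price in factor:
    record(40)
    idx = acc
if 19 < idx:
    acc = acc + idx
    handle(price)
else:
    d = d - (idx != factor)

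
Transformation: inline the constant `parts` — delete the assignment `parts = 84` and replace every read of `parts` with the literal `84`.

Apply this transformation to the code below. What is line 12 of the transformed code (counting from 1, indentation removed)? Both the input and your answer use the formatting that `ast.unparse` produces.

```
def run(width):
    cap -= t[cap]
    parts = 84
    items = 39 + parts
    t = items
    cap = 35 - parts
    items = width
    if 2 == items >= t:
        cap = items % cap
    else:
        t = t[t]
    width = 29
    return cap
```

Transformed code:
def run(width):
    cap -= t[cap]
    items = 39 + 84
    t = items
    cap = 35 - 84
    items = width
    if 2 == items >= t:
        cap = items % cap
    else:
        t = t[t]
    width = 29
    return cap

return cap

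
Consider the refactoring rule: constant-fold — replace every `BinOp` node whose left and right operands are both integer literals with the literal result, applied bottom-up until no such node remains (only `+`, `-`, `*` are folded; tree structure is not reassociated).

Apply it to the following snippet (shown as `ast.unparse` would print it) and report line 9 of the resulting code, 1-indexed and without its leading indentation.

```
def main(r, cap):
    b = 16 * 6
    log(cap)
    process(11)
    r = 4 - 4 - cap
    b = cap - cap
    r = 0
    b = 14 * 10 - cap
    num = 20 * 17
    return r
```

num = 340

Transformed code:
def main(r, cap):
    b = 96
    log(cap)
    process(11)
    r = 0 - cap
    b = cap - cap
    r = 0
    b = 140 - cap
    num = 340
    return r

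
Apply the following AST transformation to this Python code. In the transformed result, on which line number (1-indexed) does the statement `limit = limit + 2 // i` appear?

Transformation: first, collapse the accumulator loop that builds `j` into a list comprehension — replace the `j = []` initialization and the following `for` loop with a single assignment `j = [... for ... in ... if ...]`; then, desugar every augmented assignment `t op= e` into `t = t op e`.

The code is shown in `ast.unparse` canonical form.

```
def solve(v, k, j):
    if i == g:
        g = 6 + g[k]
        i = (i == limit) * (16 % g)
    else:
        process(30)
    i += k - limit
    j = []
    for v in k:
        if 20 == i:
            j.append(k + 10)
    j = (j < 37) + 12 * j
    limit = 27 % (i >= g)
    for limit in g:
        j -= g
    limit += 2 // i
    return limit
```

13

Transformed code:
def solve(v, k, j):
    if i == g:
        g = 6 + g[k]
        i = (i == limit) * (16 % g)
    else:
        process(30)
    i = i + (k - limit)
    j = [k + 10 for v in k if 20 == i]
    j = (j < 37) + 12 * j
    limit = 27 % (i >= g)
    for limit in g:
        j = j - g
    limit = limit + 2 // i
    return limit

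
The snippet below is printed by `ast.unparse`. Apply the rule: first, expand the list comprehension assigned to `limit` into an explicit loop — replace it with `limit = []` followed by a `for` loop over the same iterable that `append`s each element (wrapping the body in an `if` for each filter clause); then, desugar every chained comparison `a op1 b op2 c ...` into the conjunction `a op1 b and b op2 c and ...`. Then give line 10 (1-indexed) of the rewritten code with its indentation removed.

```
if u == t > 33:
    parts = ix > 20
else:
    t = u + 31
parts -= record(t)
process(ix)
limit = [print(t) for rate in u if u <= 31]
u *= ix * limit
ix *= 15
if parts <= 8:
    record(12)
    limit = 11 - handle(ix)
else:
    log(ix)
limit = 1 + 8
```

Transformed code:
if u == t and t > 33:
    parts = ix > 20
else:
    t = u + 31
parts -= record(t)
process(ix)
limit = []
for rate in u:
    if u <= 31:
        limit.append(print(t))
u *= ix * limit
ix *= 15
if parts <= 8:
    record(12)
    limit = 11 - handle(ix)
else:
    log(ix)
limit = 1 + 8

limit.append(print(t))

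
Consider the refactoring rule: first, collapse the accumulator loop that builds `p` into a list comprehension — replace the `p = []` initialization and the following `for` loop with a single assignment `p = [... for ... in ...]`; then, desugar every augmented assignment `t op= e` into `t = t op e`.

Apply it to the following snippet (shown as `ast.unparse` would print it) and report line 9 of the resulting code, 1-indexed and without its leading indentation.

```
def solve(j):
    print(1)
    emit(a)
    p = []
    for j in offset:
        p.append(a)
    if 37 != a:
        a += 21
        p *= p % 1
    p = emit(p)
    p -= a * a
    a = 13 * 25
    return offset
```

p = p - a * a

Transformed code:
def solve(j):
    print(1)
    emit(a)
    p = [a for j in offset]
    if 37 != a:
        a = a + 21
        p = p * (p % 1)
    p = emit(p)
    p = p - a * a
    a = 13 * 25
    return offset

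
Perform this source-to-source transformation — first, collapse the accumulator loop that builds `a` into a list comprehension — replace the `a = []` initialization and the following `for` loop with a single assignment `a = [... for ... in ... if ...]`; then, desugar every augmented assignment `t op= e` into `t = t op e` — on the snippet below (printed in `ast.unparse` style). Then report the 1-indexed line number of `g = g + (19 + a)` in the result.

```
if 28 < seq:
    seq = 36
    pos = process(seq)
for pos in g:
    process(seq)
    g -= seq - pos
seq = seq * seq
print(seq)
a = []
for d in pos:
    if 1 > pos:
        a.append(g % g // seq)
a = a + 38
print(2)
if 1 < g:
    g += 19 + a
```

13

Transformed code:
if 28 < seq:
    seq = 36
    pos = process(seq)
for pos in g:
    process(seq)
    g = g - (seq - pos)
seq = seq * seq
print(seq)
a = [g % g // seq for d in pos if 1 > pos]
a = a + 38
print(2)
if 1 < g:
    g = g + (19 + a)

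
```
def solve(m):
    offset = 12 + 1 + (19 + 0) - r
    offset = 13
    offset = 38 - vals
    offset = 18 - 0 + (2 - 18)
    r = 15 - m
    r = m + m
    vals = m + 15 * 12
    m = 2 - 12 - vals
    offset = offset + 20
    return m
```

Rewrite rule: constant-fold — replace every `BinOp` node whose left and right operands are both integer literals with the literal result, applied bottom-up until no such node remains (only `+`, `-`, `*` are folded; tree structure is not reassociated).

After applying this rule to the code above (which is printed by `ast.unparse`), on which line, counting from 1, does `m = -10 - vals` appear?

Transformed code:
def solve(m):
    offset = 32 - r
    offset = 13
    offset = 38 - vals
    offset = 2
    r = 15 - m
    r = m + m
    vals = m + 180
    m = -10 - vals
    offset = offset + 20
    return m

9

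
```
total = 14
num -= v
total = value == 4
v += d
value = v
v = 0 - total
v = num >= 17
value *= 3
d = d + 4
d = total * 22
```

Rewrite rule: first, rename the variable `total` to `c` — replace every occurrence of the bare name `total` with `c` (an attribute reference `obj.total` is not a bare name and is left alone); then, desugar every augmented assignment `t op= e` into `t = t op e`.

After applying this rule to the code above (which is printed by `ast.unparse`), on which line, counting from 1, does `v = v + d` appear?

Transformed code:
c = 14
num = num - v
c = value == 4
v = v + d
value = v
v = 0 - c
v = num >= 17
value = value * 3
d = d + 4
d = c * 22

4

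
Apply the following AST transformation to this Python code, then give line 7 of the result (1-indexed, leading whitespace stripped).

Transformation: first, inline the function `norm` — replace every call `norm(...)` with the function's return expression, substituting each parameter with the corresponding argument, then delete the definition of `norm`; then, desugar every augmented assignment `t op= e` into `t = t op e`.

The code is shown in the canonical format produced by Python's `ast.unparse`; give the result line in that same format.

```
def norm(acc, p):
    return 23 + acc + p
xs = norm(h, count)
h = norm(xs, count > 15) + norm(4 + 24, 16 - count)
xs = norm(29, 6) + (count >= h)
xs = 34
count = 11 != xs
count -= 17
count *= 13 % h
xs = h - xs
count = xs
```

Transformed code:
xs = 23 + h + count
h = 23 + xs + (count > 15) + (23 + (4 + 24) + (16 - count))
xs = 23 + 29 + 6 + (count >= h)
xs = 34
count = 11 != xs
count = count - 17
count = count * (13 % h)
xs = h - xs
count = xs

count = count * (13 % h)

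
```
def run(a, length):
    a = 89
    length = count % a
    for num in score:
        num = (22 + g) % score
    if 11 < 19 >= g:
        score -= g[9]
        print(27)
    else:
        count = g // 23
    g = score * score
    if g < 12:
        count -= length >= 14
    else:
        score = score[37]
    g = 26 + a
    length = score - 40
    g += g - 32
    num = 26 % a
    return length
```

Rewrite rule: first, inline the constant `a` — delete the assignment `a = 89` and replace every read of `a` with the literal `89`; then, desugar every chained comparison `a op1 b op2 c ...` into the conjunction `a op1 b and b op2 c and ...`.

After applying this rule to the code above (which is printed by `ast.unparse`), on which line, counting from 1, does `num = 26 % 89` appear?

18

Transformed code:
def run(a, length):
    length = count % 89
    for num in score:
        num = (22 + g) % score
    if 11 < 19 and 19 >= g:
        score -= g[9]
        print(27)
    else:
        count = g // 23
    g = score * score
    if g < 12:
        count -= length >= 14
    else:
        score = score[37]
    g = 26 + 89
    length = score - 40
    g += g - 32
    num = 26 % 89
    return length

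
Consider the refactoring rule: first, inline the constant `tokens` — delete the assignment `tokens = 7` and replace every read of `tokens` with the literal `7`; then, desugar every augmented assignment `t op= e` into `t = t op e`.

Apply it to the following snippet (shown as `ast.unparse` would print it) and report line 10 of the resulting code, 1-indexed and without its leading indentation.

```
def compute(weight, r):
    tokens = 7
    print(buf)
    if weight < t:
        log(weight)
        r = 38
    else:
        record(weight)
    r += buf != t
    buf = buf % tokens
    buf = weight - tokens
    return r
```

Transformed code:
def compute(weight, r):
    print(buf)
    if weight < t:
        log(weight)
        r = 38
    else:
        record(weight)
    r = r + (buf != t)
    buf = buf % 7
    buf = weight - 7
    return r

buf = weight - 7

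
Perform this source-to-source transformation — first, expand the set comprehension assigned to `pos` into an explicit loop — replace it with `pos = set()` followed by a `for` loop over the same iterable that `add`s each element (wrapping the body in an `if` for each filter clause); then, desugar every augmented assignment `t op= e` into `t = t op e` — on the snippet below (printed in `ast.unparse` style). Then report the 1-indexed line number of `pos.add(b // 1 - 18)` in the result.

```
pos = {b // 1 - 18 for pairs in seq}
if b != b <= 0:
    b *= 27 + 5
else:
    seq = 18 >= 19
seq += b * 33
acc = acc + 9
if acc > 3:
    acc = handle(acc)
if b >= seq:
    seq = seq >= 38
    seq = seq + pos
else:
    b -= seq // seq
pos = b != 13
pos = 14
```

Transformed code:
pos = set()
for pairs in seq:
    pos.add(b // 1 - 18)
if b != b <= 0:
    b = b * (27 + 5)
else:
    seq = 18 >= 19
seq = seq + b * 33
acc = acc + 9
if acc > 3:
    acc = handle(acc)
if b >= seq:
    seq = seq >= 38
    seq = seq + pos
else:
    b = b - seq // seq
pos = b != 13
pos = 14

3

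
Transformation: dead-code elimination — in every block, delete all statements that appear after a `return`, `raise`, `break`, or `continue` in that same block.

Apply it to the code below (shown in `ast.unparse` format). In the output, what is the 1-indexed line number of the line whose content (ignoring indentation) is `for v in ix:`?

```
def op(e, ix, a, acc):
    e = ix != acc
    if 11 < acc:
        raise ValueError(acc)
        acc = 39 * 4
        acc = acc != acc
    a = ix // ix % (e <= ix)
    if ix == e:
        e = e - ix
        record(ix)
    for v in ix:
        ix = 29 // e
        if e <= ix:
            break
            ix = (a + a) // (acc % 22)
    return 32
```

Transformed code:
def op(e, ix, a, acc):
    e = ix != acc
    if 11 < acc:
        raise ValueError(acc)
    a = ix // ix % (e <= ix)
    if ix == e:
        e = e - ix
        record(ix)
    for v in ix:
        ix = 29 // e
        if e <= ix:
            break
    return 32

9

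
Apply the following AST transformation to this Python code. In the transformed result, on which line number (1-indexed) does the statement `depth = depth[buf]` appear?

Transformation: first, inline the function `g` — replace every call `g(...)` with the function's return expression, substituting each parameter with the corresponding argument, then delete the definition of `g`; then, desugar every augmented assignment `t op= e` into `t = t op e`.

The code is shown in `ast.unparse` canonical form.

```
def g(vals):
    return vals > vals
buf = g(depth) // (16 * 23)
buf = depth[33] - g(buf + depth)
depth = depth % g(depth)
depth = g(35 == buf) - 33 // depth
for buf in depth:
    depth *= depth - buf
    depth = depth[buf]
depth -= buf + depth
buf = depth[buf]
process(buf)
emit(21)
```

7

Transformed code:
buf = (depth > depth) // (16 * 23)
buf = depth[33] - (buf + depth > buf + depth)
depth = depth % (depth > depth)
depth = ((35 == buf) > (35 == buf)) - 33 // depth
for buf in depth:
    depth = depth * (depth - buf)
    depth = depth[buf]
depth = depth - (buf + depth)
buf = depth[buf]
process(buf)
emit(21)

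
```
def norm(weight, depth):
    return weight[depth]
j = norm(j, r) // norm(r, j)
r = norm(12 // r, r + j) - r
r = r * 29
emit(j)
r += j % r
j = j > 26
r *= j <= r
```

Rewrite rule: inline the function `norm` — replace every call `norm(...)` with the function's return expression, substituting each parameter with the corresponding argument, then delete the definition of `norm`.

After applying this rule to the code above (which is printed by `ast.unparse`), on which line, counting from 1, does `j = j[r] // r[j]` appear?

1

Transformed code:
j = j[r] // r[j]
r = (12 // r)[r + j] - r
r = r * 29
emit(j)
r += j % r
j = j > 26
r *= j <= r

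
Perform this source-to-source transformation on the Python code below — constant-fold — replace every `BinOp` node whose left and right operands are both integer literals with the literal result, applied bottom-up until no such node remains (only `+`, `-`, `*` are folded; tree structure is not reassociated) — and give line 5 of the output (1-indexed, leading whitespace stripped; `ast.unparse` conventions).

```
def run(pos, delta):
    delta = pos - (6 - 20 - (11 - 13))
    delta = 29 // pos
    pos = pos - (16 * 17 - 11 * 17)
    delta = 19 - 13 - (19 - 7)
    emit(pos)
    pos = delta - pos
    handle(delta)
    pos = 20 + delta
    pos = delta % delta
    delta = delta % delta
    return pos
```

delta = -6

Transformed code:
def run(pos, delta):
    delta = pos - -12
    delta = 29 // pos
    pos = pos - 85
    delta = -6
    emit(pos)
    pos = delta - pos
    handle(delta)
    pos = 20 + delta
    pos = delta % delta
    delta = delta % delta
    return pos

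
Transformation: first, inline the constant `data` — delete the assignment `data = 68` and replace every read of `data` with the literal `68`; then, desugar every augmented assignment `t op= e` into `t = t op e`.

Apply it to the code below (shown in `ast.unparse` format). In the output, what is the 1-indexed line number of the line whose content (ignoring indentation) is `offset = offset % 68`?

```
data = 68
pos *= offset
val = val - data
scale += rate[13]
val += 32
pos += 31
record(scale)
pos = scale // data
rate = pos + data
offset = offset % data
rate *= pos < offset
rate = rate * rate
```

9

Transformed code:
pos = pos * offset
val = val - 68
scale = scale + rate[13]
val = val + 32
pos = pos + 31
record(scale)
pos = scale // 68
rate = pos + 68
offset = offset % 68
rate = rate * (pos < offset)
rate = rate * rate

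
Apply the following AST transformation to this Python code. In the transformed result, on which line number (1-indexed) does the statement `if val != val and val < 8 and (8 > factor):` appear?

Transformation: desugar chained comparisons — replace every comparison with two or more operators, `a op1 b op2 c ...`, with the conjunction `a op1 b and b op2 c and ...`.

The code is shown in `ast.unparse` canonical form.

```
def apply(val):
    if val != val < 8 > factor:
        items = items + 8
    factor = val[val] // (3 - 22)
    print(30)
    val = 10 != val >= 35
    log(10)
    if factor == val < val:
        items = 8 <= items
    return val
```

2

Transformed code:
def apply(val):
    if val != val and val < 8 and (8 > factor):
        items = items + 8
    factor = val[val] // (3 - 22)
    print(30)
    val = 10 != val and val >= 35
    log(10)
    if factor == val and val < val:
        items = 8 <= items
    return val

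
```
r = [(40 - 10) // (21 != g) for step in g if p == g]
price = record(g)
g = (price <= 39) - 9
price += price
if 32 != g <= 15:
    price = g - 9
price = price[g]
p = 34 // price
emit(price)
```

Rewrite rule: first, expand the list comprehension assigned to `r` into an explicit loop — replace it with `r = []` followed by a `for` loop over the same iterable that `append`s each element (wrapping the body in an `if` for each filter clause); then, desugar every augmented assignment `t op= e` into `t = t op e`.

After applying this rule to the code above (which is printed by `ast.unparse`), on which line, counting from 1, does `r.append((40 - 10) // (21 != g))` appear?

4

Transformed code:
r = []
for step in g:
    if p == g:
        r.append((40 - 10) // (21 != g))
price = record(g)
g = (price <= 39) - 9
price = price + price
if 32 != g <= 15:
    price = g - 9
price = price[g]
p = 34 // price
emit(price)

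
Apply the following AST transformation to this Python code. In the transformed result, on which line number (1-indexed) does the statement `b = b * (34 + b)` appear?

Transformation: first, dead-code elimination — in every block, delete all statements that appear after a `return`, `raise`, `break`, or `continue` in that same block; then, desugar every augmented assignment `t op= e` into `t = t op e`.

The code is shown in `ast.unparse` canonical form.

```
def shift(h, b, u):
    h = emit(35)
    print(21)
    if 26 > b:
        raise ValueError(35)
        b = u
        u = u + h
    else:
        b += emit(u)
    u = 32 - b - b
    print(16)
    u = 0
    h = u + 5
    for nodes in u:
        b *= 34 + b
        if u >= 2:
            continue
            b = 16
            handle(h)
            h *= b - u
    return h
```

Transformed code:
def shift(h, b, u):
    h = emit(35)
    print(21)
    if 26 > b:
        raise ValueError(35)
    else:
        b = b + emit(u)
    u = 32 - b - b
    print(16)
    u = 0
    h = u + 5
    for nodes in u:
        b = b * (34 + b)
        if u >= 2:
            continue
    return h

13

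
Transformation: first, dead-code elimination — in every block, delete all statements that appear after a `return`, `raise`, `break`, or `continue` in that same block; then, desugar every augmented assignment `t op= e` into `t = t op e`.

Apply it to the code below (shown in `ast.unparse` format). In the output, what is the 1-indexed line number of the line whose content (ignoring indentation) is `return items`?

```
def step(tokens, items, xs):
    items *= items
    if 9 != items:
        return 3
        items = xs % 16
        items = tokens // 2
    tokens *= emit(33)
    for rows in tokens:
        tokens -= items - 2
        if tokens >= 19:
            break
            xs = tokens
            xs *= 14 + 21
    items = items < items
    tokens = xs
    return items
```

12

Transformed code:
def step(tokens, items, xs):
    items = items * items
    if 9 != items:
        return 3
    tokens = tokens * emit(33)
    for rows in tokens:
        tokens = tokens - (items - 2)
        if tokens >= 19:
            break
    items = items < items
    tokens = xs
    return items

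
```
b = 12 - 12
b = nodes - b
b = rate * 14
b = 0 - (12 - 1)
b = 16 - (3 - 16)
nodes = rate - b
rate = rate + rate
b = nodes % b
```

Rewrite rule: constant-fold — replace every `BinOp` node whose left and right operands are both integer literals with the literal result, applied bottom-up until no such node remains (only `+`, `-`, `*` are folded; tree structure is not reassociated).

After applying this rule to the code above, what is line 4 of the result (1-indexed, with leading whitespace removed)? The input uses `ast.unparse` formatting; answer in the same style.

b = -11

Transformed code:
b = 0
b = nodes - b
b = rate * 14
b = -11
b = 29
nodes = rate - b
rate = rate + rate
b = nodes % b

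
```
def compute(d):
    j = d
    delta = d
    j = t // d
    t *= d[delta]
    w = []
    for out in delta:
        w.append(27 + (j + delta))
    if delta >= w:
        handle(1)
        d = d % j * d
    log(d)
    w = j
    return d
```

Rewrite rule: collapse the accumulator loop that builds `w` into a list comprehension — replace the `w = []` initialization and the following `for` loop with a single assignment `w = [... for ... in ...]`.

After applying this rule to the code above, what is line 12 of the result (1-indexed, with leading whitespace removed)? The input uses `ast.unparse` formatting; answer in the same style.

Transformed code:
def compute(d):
    j = d
    delta = d
    j = t // d
    t *= d[delta]
    w = [27 + (j + delta) for out in delta]
    if delta >= w:
        handle(1)
        d = d % j * d
    log(d)
    w = j
    return d

return d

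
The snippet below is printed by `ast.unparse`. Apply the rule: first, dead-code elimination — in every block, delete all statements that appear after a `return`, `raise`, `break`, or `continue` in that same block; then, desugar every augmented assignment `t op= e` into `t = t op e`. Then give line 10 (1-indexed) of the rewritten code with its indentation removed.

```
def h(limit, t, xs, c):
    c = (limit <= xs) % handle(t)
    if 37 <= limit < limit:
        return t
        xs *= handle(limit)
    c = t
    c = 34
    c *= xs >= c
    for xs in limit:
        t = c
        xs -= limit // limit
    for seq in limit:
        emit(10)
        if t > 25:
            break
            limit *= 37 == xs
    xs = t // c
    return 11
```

Transformed code:
def h(limit, t, xs, c):
    c = (limit <= xs) % handle(t)
    if 37 <= limit < limit:
        return t
    c = t
    c = 34
    c = c * (xs >= c)
    for xs in limit:
        t = c
        xs = xs - limit // limit
    for seq in limit:
        emit(10)
        if t > 25:
            break
    xs = t // c
    return 11

xs = xs - limit // limit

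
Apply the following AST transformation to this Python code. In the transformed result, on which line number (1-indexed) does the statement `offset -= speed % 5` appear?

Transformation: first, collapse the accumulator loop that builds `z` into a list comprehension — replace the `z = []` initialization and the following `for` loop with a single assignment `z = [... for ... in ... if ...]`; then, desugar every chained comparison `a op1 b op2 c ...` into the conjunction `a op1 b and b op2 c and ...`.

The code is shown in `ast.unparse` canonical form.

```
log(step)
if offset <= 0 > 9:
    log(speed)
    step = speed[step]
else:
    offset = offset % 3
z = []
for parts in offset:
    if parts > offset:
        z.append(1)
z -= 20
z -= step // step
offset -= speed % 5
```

Transformed code:
log(step)
if offset <= 0 and 0 > 9:
    log(speed)
    step = speed[step]
else:
    offset = offset % 3
z = [1 for parts in offset if parts > offset]
z -= 20
z -= step // step
offset -= speed % 5

10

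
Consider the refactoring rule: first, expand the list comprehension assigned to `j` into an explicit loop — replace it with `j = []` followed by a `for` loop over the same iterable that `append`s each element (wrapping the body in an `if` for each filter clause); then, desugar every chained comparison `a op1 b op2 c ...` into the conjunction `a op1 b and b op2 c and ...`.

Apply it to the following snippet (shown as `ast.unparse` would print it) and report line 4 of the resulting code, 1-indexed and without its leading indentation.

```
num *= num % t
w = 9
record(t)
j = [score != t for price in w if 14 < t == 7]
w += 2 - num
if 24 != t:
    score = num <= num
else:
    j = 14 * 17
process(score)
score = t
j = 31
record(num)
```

Transformed code:
num *= num % t
w = 9
record(t)
j = []
for price in w:
    if 14 < t and t == 7:
        j.append(score != t)
w += 2 - num
if 24 != t:
    score = num <= num
else:
    j = 14 * 17
process(score)
score = t
j = 31
record(num)

j = []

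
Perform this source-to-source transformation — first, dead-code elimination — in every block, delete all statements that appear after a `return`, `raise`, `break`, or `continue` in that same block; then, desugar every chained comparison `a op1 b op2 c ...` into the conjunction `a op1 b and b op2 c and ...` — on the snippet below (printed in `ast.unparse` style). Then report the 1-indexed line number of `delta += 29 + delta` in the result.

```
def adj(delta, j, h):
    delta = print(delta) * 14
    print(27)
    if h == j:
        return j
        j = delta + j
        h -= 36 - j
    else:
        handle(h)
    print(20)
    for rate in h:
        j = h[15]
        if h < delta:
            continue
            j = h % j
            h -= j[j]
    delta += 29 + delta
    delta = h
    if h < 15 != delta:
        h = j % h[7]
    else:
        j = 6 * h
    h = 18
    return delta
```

Transformed code:
def adj(delta, j, h):
    delta = print(delta) * 14
    print(27)
    if h == j:
        return j
    else:
        handle(h)
    print(20)
    for rate in h:
        j = h[15]
        if h < delta:
            continue
    delta += 29 + delta
    delta = h
    if h < 15 and 15 != delta:
        h = j % h[7]
    else:
        j = 6 * h
    h = 18
    return delta

13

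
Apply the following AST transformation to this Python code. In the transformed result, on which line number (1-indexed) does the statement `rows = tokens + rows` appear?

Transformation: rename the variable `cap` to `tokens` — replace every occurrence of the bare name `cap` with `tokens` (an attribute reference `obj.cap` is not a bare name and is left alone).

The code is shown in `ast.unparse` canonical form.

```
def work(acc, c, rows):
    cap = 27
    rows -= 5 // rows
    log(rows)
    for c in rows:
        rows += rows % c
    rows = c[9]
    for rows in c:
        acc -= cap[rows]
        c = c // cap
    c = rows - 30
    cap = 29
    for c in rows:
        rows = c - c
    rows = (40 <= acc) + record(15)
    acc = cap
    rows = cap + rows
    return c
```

17

Transformed code:
def work(acc, c, rows):
    tokens = 27
    rows -= 5 // rows
    log(rows)
    for c in rows:
        rows += rows % c
    rows = c[9]
    for rows in c:
        acc -= tokens[rows]
        c = c // tokens
    c = rows - 30
    tokens = 29
    for c in rows:
        rows = c - c
    rows = (40 <= acc) + record(15)
    acc = tokens
    rows = tokens + rows
    return c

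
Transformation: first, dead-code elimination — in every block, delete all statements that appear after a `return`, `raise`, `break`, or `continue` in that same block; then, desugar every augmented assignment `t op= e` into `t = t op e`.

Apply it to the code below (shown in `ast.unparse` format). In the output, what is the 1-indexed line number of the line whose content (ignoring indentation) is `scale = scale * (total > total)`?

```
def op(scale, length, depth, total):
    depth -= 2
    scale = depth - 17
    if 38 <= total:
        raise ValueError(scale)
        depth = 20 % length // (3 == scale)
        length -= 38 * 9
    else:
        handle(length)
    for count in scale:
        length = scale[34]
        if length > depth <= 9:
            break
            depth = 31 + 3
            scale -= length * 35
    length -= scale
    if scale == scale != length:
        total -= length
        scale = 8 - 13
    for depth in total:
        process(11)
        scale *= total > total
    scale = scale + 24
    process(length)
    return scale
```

18

Transformed code:
def op(scale, length, depth, total):
    depth = depth - 2
    scale = depth - 17
    if 38 <= total:
        raise ValueError(scale)
    else:
        handle(length)
    for count in scale:
        length = scale[34]
        if length > depth <= 9:
            break
    length = length - scale
    if scale == scale != length:
        total = total - length
        scale = 8 - 13
    for depth in total:
        process(11)
        scale = scale * (total > total)
    scale = scale + 24
    process(length)
    return scale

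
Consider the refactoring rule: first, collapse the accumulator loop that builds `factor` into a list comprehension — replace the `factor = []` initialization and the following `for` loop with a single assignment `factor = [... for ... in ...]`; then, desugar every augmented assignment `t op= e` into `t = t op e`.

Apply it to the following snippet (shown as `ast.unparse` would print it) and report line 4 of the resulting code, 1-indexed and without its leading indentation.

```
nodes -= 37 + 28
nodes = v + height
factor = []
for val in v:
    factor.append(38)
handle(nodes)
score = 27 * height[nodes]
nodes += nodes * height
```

Transformed code:
nodes = nodes - (37 + 28)
nodes = v + height
factor = [38 for val in v]
handle(nodes)
score = 27 * height[nodes]
nodes = nodes + nodes * height

handle(nodes)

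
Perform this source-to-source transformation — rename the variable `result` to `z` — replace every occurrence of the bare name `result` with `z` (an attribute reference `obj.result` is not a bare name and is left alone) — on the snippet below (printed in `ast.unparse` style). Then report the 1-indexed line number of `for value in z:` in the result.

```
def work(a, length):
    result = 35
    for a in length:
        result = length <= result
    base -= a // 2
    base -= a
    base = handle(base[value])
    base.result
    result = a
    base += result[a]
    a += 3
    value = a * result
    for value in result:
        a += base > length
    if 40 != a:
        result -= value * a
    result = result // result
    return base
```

13

Transformed code:
def work(a, length):
    z = 35
    for a in length:
        z = length <= z
    base -= a // 2
    base -= a
    base = handle(base[value])
    base.result
    z = a
    base += z[a]
    a += 3
    value = a * z
    for value in z:
        a += base > length
    if 40 != a:
        z -= value * a
    z = z // z
    return base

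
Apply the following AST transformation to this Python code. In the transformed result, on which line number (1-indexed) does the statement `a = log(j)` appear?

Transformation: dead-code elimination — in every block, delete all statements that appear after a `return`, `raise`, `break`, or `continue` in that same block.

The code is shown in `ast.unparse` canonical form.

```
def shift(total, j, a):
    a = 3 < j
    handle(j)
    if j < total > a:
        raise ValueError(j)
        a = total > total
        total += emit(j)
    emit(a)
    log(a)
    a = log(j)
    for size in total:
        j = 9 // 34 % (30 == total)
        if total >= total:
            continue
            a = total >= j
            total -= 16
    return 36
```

Transformed code:
def shift(total, j, a):
    a = 3 < j
    handle(j)
    if j < total > a:
        raise ValueError(j)
    emit(a)
    log(a)
    a = log(j)
    for size in total:
        j = 9 // 34 % (30 == total)
        if total >= total:
            continue
    return 36

8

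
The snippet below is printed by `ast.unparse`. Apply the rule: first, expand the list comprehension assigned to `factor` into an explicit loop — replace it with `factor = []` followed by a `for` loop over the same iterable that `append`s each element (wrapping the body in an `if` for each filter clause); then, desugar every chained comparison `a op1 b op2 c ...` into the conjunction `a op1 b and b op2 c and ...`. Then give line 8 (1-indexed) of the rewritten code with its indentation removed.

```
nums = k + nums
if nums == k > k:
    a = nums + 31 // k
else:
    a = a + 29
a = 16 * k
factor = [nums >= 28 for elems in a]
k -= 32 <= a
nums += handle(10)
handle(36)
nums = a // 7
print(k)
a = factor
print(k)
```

Transformed code:
nums = k + nums
if nums == k and k > k:
    a = nums + 31 // k
else:
    a = a + 29
a = 16 * k
factor = []
for elems in a:
    factor.append(nums >= 28)
k -= 32 <= a
nums += handle(10)
handle(36)
nums = a // 7
print(k)
a = factor
print(k)

for elems in a:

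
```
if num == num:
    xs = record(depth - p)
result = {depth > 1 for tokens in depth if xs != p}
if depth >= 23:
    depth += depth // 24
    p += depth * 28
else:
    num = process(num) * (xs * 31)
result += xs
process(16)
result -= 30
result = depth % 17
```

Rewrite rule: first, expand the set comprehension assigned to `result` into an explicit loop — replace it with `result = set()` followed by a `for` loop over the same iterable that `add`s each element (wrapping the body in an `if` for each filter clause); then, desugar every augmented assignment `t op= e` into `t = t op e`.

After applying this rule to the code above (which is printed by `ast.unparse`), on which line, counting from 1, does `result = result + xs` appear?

Transformed code:
if num == num:
    xs = record(depth - p)
result = set()
for tokens in depth:
    if xs != p:
        result.add(depth > 1)
if depth >= 23:
    depth = depth + depth // 24
    p = p + depth * 28
else:
    num = process(num) * (xs * 31)
result = result + xs
process(16)
result = result - 30
result = depth % 17

12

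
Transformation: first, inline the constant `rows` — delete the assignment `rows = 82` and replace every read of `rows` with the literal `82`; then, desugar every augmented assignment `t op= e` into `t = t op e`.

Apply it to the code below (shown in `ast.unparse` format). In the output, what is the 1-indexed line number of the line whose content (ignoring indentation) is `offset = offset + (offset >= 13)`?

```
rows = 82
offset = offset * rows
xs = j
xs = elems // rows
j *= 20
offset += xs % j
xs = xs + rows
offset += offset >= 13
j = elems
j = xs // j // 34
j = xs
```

7

Transformed code:
offset = offset * 82
xs = j
xs = elems // 82
j = j * 20
offset = offset + xs % j
xs = xs + 82
offset = offset + (offset >= 13)
j = elems
j = xs // j // 34
j = xs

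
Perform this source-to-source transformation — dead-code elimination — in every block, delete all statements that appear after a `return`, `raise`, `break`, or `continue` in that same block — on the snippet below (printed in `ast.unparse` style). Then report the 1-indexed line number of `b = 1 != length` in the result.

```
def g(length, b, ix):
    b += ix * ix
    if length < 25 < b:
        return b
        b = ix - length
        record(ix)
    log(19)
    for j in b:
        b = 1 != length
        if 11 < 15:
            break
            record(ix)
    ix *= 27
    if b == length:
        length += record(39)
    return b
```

Transformed code:
def g(length, b, ix):
    b += ix * ix
    if length < 25 < b:
        return b
    log(19)
    for j in b:
        b = 1 != length
        if 11 < 15:
            break
    ix *= 27
    if b == length:
        length += record(39)
    return b

7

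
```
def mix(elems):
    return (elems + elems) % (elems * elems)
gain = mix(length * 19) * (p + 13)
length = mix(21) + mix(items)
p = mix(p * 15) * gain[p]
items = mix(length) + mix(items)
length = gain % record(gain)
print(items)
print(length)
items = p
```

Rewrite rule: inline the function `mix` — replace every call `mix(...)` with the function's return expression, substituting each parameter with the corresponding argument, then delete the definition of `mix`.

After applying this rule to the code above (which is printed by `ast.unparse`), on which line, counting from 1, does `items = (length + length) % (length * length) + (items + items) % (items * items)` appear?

4

Transformed code:
gain = (length * 19 + length * 19) % (length * 19 * (length * 19)) * (p + 13)
length = (21 + 21) % (21 * 21) + (items + items) % (items * items)
p = (p * 15 + p * 15) % (p * 15 * (p * 15)) * gain[p]
items = (length + length) % (length * length) + (items + items) % (items * items)
length = gain % record(gain)
print(items)
print(length)
items = p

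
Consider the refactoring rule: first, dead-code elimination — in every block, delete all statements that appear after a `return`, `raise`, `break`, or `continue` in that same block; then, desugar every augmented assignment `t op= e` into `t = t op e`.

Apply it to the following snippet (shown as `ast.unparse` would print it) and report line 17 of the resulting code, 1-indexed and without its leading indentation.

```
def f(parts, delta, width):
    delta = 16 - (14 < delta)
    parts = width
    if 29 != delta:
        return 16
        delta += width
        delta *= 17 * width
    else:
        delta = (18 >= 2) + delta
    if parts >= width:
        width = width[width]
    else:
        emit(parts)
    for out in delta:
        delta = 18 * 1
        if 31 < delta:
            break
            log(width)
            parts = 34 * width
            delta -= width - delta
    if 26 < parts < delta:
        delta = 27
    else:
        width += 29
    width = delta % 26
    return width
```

Transformed code:
def f(parts, delta, width):
    delta = 16 - (14 < delta)
    parts = width
    if 29 != delta:
        return 16
    else:
        delta = (18 >= 2) + delta
    if parts >= width:
        width = width[width]
    else:
        emit(parts)
    for out in delta:
        delta = 18 * 1
        if 31 < delta:
            break
    if 26 < parts < delta:
        delta = 27
    else:
        width = width + 29
    width = delta % 26
    return width

delta = 27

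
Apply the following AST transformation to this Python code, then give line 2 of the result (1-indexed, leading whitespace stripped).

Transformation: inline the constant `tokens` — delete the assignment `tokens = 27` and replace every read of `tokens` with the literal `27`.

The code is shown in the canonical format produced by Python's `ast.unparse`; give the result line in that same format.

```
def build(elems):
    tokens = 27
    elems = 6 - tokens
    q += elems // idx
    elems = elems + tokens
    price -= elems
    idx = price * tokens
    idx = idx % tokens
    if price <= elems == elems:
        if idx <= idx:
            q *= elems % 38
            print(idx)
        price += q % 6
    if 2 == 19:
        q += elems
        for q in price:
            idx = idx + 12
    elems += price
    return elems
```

Transformed code:
def build(elems):
    elems = 6 - 27
    q += elems // idx
    elems = elems + 27
    price -= elems
    idx = price * 27
    idx = idx % 27
    if price <= elems == elems:
        if idx <= idx:
            q *= elems % 38
            print(idx)
        price += q % 6
    if 2 == 19:
        q += elems
        for q in price:
            idx = idx + 12
    elems += price
    return elems

elems = 6 - 27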